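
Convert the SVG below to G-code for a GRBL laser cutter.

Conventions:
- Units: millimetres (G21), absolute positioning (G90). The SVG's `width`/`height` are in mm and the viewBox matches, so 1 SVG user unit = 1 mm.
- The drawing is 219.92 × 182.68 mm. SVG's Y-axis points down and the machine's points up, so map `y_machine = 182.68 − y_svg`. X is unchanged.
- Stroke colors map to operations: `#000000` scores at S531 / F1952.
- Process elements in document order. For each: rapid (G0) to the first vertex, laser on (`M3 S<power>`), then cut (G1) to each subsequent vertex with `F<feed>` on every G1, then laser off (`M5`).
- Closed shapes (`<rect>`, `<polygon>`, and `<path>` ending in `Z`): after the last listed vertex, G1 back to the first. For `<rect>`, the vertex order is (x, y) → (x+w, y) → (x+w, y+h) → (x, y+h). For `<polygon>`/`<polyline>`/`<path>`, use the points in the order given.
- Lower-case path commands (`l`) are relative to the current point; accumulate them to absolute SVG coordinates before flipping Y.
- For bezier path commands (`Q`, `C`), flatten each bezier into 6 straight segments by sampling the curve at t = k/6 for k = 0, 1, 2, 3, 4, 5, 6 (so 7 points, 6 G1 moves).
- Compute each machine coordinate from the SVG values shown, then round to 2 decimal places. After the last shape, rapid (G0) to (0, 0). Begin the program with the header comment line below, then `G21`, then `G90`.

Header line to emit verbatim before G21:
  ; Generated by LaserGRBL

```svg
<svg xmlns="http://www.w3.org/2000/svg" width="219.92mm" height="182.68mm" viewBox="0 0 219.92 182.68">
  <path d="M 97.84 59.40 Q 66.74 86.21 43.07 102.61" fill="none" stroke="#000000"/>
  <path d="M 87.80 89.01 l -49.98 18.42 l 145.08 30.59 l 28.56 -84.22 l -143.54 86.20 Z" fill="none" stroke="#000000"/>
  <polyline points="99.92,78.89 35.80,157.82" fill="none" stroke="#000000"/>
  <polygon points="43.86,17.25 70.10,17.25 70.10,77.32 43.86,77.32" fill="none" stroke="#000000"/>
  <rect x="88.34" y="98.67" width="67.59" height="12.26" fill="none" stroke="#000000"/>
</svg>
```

Since the viewBox matches the mm dimensions, user units are millimetres directly. The only transform is the Y-flip y_m = 182.68 − y_svg.

Shape 1 is a quadratic bezier drawn with `<path>`. Its stroke #000000 means score at S531, F1952. After flipping Y the toolpath is (97.84,123.28) → (87.68,114.63) → (77.93,106.56) → (68.60,99.07) → (59.68,92.16) → (51.17,85.83) → (43.07,80.07).

Shape 2 is a closed polygon drawn with `<path>`. Its stroke #000000 means score at S531, F1952. After flipping Y the toolpath is (87.80,93.67) → (37.82,75.25) → (182.90,44.66) → (211.46,128.88) → (67.92,42.68) → (87.80,93.67), returning to the start.

Shape 3 is a line segment drawn with `<polyline>`. Its stroke #000000 means score at S531, F1952. After flipping Y the toolpath is (99.92,103.79) → (35.80,24.86).

Shape 4 is a rectangle drawn with `<polygon>`. Its stroke #000000 means score at S531, F1952. After flipping Y the toolpath is (43.86,165.43) → (70.10,165.43) → (70.10,105.36) → (43.86,105.36) → (43.86,165.43), returning to the start.

Shape 5 is a rectangle drawn with `<rect>`. Its stroke #000000 means score at S531, F1952. After flipping Y the toolpath is (88.34,84.01) → (155.93,84.01) → (155.93,71.75) → (88.34,71.75) → (88.34,84.01), returning to the start.

; Generated by LaserGRBL
G21
G90
G0 X97.84 Y123.28
M3 S531
G1 X87.68 Y114.63 F1952
G1 X77.93 Y106.56 F1952
G1 X68.60 Y99.07 F1952
G1 X59.68 Y92.16 F1952
G1 X51.17 Y85.83 F1952
G1 X43.07 Y80.07 F1952
M5
G0 X87.80 Y93.67
M3 S531
G1 X37.82 Y75.25 F1952
G1 X182.90 Y44.66 F1952
G1 X211.46 Y128.88 F1952
G1 X67.92 Y42.68 F1952
G1 X87.80 Y93.67 F1952
M5
G0 X99.92 Y103.79
M3 S531
G1 X35.80 Y24.86 F1952
M5
G0 X43.86 Y165.43
M3 S531
G1 X70.10 Y165.43 F1952
G1 X70.10 Y105.36 F1952
G1 X43.86 Y105.36 F1952
G1 X43.86 Y165.43 F1952
M5
G0 X88.34 Y84.01
M3 S531
G1 X155.93 Y84.01 F1952
G1 X155.93 Y71.75 F1952
G1 X88.34 Y71.75 F1952
G1 X88.34 Y84.01 F1952
M5
G0 X0.00 Y0.00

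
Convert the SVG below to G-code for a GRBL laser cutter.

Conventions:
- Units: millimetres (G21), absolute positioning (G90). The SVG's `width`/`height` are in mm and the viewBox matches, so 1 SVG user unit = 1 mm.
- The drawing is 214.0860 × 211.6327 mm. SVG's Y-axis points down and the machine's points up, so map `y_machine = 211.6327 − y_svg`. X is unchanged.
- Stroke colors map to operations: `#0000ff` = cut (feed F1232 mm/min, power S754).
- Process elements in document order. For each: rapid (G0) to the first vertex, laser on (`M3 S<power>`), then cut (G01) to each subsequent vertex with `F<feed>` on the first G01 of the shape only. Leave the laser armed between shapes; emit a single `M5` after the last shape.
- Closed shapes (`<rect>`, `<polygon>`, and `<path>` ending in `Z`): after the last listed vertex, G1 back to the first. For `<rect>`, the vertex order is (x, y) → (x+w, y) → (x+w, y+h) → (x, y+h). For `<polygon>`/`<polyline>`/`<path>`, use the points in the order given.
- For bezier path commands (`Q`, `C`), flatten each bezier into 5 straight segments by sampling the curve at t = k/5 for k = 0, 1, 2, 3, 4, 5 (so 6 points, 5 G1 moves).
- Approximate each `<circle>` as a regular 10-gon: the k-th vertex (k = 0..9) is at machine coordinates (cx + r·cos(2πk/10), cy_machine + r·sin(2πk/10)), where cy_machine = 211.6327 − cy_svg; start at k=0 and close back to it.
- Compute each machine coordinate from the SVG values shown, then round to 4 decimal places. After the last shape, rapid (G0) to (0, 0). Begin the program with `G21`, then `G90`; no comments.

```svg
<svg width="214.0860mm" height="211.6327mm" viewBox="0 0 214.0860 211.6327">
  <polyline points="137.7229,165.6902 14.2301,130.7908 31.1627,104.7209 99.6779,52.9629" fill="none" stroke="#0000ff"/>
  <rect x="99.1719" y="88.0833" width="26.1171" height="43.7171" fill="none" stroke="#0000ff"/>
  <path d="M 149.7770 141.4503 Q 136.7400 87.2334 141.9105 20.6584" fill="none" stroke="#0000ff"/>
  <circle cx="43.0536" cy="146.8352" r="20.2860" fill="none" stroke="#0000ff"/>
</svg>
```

G21
G90
G0 X137.7229 Y45.9425
M3 S754
G01 X14.2301 Y80.8419 F1232
G01 X31.1627 Y106.9118
G01 X99.6779 Y158.6698
G0 X99.1719 Y123.5494
M3 S754
G01 X125.2890 Y123.5494 F1232
G01 X125.2890 Y79.8323
G01 X99.1719 Y79.8323
G01 X99.1719 Y123.5494
G0 X149.7770 Y70.1824
M3 S754
G01 X145.2905 Y92.3635 F1232
G01 X142.2606 Y115.5332
G01 X140.6873 Y139.6916
G01 X140.5706 Y164.8386
G01 X141.9105 Y190.9743
G0 X63.3396 Y64.7975
M3 S754
G01 X59.4653 Y76.7213 F1232
G01 X49.3223 Y84.0906
G01 X36.7849 Y84.0906
G01 X26.6419 Y76.7213
G01 X22.7676 Y64.7975
G01 X26.6419 Y52.8737
G01 X36.7849 Y45.5044
G01 X49.3223 Y45.5044
G01 X59.4653 Y52.8737
G01 X63.3396 Y64.7975
M5
G0 X0.0000 Y0.0000

Since the viewBox matches the mm dimensions, user units are millimetres directly. The only transform is the Y-flip y_m = 211.6327 − y_svg.

Shape 1 is a open polyline drawn with `<polyline>`. Its stroke #0000ff means cut at S754, F1232. After flipping Y the toolpath is (137.7229,45.9425) → (14.2301,80.8419) → (31.1627,106.9118) → (99.6779,158.6698).

Shape 2 is a rectangle drawn with `<rect>`. Its stroke #0000ff means cut at S754, F1232. After flipping Y the toolpath is (99.1719,123.5494) → (125.2890,123.5494) → (125.2890,79.8323) → (99.1719,79.8323) → (99.1719,123.5494), returning to the start.

Shape 3 is a quadratic bezier drawn with `<path>`. Its stroke #0000ff means cut at S754, F1232. After flipping Y the toolpath is (149.7770,70.1824) → (145.2905,92.3635) → (142.2606,115.5332) → (140.6873,139.6916) → (140.5706,164.8386) → (141.9105,190.9743).

Shape 4 is a circle drawn with `<circle>`. Its stroke #0000ff means cut at S754, F1232. After flipping Y the toolpath is (63.3396,64.7975) → (59.4653,76.7213) → (49.3223,84.0906) → (36.7849,84.0906) → (26.6419,76.7213) → (22.7676,64.7975) → (26.6419,52.8737) → (36.7849,45.5044) → (49.3223,45.5044) → (59.4653,52.8737) → (63.3396,64.7975), returning to the start.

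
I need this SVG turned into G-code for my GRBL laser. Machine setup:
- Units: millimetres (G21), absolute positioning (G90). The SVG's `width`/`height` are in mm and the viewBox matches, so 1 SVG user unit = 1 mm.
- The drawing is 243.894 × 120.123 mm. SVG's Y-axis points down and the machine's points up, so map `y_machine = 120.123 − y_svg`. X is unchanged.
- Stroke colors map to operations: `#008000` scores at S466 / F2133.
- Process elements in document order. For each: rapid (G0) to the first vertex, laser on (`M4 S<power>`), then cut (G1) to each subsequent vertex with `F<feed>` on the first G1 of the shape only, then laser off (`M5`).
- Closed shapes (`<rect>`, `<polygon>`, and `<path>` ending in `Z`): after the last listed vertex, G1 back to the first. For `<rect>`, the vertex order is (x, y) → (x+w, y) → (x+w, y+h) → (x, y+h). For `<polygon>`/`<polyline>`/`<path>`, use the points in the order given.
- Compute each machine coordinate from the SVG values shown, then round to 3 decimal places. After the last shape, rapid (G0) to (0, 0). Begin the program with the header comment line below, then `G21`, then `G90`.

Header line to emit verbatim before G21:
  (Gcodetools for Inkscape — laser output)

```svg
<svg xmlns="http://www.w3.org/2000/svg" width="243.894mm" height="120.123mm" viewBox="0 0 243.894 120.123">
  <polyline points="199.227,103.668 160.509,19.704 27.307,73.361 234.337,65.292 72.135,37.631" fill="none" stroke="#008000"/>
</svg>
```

(Gcodetools for Inkscape — laser output)
G21
G90
G0 X199.227 Y16.455
M4 S466
G1 X160.509 Y100.419 F2133
G1 X27.307 Y46.762
G1 X234.337 Y54.831
G1 X72.135 Y82.492
M5
G0 X0.000 Y0.000

viewBox `0 0 243.894 120.123` with mm width/height → 1 unit = 1 mm. Flip: y_m = 120.123 − y_svg.

**Shape 1** — `<polyline>` open polyline, stroke `#008000` → score (S466, F2133). Machine vertices: (199.227,16.455) → (160.509,100.419) → (27.307,46.762) → (234.337,54.831) → (72.135,82.492). Open path.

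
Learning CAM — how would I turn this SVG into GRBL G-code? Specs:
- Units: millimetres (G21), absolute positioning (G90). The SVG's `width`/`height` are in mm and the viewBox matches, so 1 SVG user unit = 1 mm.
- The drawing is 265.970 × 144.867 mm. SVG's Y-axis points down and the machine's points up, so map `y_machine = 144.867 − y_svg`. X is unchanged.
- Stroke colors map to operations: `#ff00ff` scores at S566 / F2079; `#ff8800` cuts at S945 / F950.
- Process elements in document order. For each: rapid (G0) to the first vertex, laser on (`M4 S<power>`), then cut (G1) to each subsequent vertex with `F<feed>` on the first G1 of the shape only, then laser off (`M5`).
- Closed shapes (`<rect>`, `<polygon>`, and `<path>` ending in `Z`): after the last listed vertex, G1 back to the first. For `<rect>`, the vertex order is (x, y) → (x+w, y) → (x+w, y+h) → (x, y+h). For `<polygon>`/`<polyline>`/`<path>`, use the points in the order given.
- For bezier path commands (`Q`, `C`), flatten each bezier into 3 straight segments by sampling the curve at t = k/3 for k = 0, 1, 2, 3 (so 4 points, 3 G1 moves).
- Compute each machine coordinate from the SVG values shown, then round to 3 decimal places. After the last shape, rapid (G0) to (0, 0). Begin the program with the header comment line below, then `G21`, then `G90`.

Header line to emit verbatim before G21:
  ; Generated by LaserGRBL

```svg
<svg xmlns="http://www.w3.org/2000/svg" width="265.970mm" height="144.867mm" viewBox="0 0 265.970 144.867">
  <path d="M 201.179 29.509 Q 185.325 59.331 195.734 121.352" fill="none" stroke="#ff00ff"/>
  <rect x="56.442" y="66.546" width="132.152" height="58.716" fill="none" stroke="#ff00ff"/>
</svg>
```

; Generated by LaserGRBL
G21
G90
G0 X201.179 Y115.358
M4 S566
G1 X193.528 Y91.899 F2079
G1 X191.713 Y61.285
G1 X195.734 Y23.515
M5
G0 X56.442 Y78.321
M4 S566
G1 X188.594 Y78.321 F2079
G1 X188.594 Y19.605
G1 X56.442 Y19.605
G1 X56.442 Y78.321
M5
G0 X0.000 Y0.000

1 u = 1 mm; y_m = 144.867 − y.

[1] `<path>` quadratic bezier, #ff00ff→score S566 F2079: (201.179,115.358) → (193.528,91.899) → (191.713,61.285) → (195.734,23.515)

[2] `<rect>` rectangle, #ff00ff→score S566 F2079: (56.442,78.321) → (188.594,78.321) → (188.594,19.605) → (56.442,19.605) → (56.442,78.321) (closed)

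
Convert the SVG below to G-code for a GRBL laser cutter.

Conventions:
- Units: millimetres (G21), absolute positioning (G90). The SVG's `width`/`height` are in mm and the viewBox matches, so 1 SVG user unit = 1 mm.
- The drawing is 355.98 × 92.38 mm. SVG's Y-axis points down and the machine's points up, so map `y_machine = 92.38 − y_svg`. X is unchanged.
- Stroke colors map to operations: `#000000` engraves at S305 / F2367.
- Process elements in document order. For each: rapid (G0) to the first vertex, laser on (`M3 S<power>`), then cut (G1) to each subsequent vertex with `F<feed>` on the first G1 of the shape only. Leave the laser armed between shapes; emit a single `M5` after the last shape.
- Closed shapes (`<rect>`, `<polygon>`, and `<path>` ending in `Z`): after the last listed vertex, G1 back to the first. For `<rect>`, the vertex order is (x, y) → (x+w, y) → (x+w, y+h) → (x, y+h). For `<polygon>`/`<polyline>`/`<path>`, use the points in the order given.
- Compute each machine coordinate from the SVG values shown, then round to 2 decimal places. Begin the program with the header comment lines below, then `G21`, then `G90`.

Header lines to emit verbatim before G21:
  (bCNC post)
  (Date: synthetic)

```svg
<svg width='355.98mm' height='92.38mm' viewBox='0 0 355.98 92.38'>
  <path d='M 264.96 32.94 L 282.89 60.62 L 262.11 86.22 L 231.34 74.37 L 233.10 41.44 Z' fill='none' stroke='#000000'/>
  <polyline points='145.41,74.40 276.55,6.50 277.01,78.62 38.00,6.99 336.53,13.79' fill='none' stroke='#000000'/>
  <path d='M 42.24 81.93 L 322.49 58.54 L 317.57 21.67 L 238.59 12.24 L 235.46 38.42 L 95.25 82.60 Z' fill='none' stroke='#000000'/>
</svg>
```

viewBox `0 0 355.98 92.38` with mm width/height → 1 unit = 1 mm. Flip: y_m = 92.38 − y_svg.

**Shape 1** — `<path>` regular polygon, stroke `#000000` → engrave (S305, F2367). Machine vertices: (264.96,59.44) → (282.89,31.76) → (262.11,6.16) → (231.34,18.01) → (233.10,50.94) → (264.96,59.44). Closed: final G1 returns to the first vertex.

**Shape 2** — `<polyline>` open polyline, stroke `#000000` → engrave (S305, F2367). Machine vertices: (145.41,17.98) → (276.55,85.88) → (277.01,13.76) → (38.00,85.39) → (336.53,78.59). Open path.

**Shape 3** — `<path>` closed polygon, stroke `#000000` → engrave (S305, F2367). Machine vertices: (42.24,10.45) → (322.49,33.84) → (317.57,70.71) → (238.59,80.14) → (235.46,53.96) → (95.25,9.78) → (42.24,10.45). Closed: final G1 returns to the first vertex.

(bCNC post)
(Date: synthetic)
G21
G90
G0 X264.96 Y59.44
M3 S305
G1 X282.89 Y31.76 F2367
G1 X262.11 Y6.16
G1 X231.34 Y18.01
G1 X233.10 Y50.94
G1 X264.96 Y59.44
G0 X145.41 Y17.98
M3 S305
G1 X276.55 Y85.88 F2367
G1 X277.01 Y13.76
G1 X38.00 Y85.39
G1 X336.53 Y78.59
G0 X42.24 Y10.45
M3 S305
G1 X322.49 Y33.84 F2367
G1 X317.57 Y70.71
G1 X238.59 Y80.14
G1 X235.46 Y53.96
G1 X95.25 Y9.78
G1 X42.24 Y10.45
M5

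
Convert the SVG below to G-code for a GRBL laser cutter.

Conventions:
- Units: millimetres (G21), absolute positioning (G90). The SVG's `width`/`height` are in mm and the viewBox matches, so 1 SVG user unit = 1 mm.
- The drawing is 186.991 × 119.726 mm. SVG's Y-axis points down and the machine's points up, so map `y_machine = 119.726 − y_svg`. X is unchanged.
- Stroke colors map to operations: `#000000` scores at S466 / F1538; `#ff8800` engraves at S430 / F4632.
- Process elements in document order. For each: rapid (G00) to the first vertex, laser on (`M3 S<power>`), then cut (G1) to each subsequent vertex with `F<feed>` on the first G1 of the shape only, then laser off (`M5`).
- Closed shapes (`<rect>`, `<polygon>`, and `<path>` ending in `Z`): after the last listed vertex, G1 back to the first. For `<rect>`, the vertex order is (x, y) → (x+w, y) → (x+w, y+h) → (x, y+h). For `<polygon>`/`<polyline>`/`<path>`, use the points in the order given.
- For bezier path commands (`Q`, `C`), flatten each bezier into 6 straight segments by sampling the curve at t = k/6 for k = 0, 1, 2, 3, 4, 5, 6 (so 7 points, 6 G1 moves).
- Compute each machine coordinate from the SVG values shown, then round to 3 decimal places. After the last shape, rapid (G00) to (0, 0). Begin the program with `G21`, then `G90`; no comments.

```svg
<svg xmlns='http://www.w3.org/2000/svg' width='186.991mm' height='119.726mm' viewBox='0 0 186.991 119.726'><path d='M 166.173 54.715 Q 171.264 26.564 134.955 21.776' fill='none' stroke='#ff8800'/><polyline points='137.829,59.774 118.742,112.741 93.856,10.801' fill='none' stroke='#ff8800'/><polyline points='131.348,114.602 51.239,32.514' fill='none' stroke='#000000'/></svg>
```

Since the viewBox matches the mm dimensions, user units are millimetres directly. The only transform is the Y-flip y_m = 119.726 − y_svg.

Shape 1 is a quadratic bezier drawn with `<path>`. Its stroke #ff8800 means engrave at S430, F4632. After flipping Y the toolpath is (166.173,65.011) → (166.720,73.746) → (164.967,81.182) → (160.914,87.321) → (154.561,92.162) → (145.908,95.705) → (134.955,97.950).

Shape 2 is a open polyline drawn with `<polyline>`. Its stroke #ff8800 means engrave at S430, F4632. After flipping Y the toolpath is (137.829,59.952) → (118.742,6.985) → (93.856,108.925).

Shape 3 is a line segment drawn with `<polyline>`. Its stroke #000000 means score at S466, F1538. After flipping Y the toolpath is (131.348,5.124) → (51.239,87.212).

G21
G90
G00 X166.173 Y65.011
M3 S430
G1 X166.720 Y73.746 F4632
G1 X164.967 Y81.182
G1 X160.914 Y87.321
G1 X154.561 Y92.162
G1 X145.908 Y95.705
G1 X134.955 Y97.950
M5
G00 X137.829 Y59.952
M3 S430
G1 X118.742 Y6.985 F4632
G1 X93.856 Y108.925
M5
G00 X131.348 Y5.124
M3 S466
G1 X51.239 Y87.212 F1538
M5
G00 X0.000 Y0.000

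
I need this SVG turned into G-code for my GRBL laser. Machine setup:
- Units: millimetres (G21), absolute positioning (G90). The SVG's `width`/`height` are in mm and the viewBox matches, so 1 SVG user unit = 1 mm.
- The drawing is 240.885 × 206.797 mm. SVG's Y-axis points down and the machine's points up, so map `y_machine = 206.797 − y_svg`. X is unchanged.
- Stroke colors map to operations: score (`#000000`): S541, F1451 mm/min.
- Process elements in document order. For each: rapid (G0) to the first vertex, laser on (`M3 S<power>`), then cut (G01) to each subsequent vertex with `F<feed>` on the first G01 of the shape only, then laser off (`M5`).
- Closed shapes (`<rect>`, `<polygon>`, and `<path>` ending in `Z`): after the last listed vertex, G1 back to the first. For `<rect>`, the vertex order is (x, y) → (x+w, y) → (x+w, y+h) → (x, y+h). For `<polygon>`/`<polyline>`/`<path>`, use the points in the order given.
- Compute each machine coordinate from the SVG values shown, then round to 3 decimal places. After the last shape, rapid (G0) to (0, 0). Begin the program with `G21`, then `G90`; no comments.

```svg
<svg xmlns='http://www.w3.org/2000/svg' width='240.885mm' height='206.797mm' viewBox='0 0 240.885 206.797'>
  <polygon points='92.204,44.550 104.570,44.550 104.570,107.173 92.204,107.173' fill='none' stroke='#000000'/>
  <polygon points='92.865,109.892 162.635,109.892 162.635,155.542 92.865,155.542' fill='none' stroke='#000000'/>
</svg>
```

G21
G90
G0 X92.204 Y162.247
M3 S541
G01 X104.570 Y162.247 F1451
G01 X104.570 Y99.624
G01 X92.204 Y99.624
G01 X92.204 Y162.247
M5
G0 X92.865 Y96.905
M3 S541
G01 X162.635 Y96.905 F1451
G01 X162.635 Y51.255
G01 X92.865 Y51.255
G01 X92.865 Y96.905
M5
G0 X0.000 Y0.000

Since the viewBox matches the mm dimensions, user units are millimetres directly. The only transform is the Y-flip y_m = 206.797 − y_svg.

Shape 1 is a rectangle drawn with `<polygon>`. Its stroke #000000 means score at S541, F1451. After flipping Y the toolpath is (92.204,162.247) → (104.570,162.247) → (104.570,99.624) → (92.204,99.624) → (92.204,162.247), returning to the start.

Shape 2 is a rectangle drawn with `<polygon>`. Its stroke #000000 means score at S541, F1451. After flipping Y the toolpath is (92.865,96.905) → (162.635,96.905) → (162.635,51.255) → (92.865,51.255) → (92.865,96.905), returning to the start.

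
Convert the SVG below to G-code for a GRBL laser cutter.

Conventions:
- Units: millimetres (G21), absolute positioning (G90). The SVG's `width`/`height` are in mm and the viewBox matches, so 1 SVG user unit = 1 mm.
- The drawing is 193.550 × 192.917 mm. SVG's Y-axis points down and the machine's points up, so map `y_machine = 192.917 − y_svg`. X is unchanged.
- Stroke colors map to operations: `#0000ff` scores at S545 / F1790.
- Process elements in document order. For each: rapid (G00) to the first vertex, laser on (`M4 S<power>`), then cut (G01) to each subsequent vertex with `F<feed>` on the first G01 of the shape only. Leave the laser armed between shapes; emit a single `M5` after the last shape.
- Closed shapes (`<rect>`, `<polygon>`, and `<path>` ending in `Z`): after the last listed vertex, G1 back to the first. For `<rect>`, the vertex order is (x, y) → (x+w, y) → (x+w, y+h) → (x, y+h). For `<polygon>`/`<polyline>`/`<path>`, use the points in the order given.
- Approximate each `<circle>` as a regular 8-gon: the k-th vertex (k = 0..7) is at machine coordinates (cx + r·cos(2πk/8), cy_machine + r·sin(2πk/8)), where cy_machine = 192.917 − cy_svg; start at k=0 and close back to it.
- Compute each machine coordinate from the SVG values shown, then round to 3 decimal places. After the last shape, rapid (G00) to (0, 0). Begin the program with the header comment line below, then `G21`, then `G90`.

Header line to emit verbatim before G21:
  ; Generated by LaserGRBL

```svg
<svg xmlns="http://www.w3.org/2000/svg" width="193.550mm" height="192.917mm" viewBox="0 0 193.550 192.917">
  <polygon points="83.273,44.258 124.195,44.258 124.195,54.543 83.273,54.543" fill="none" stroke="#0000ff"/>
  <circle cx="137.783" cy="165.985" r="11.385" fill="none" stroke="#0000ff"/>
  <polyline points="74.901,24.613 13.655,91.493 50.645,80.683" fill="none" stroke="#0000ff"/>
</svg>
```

viewBox `0 0 193.550 192.917` with mm width/height → 1 unit = 1 mm. Flip: y_m = 192.917 − y_svg.

**Shape 1** — `<polygon>` rectangle, stroke `#0000ff` → score (S545, F1790). Machine vertices: (83.273,148.659) → (124.195,148.659) → (124.195,138.374) → (83.273,138.374) → (83.273,148.659). Closed: final G1 returns to the first vertex.

**Shape 2** — `<circle>` circle, stroke `#0000ff` → score (S545, F1790). Machine vertices: (149.168,26.932) → (145.833,34.982) → (137.783,38.317) → (129.733,34.982) → (126.398,26.932) → (129.733,18.882) → (137.783,15.547) → (145.833,18.882) → (149.168,26.932). Closed: final G1 returns to the first vertex.

**Shape 3** — `<polyline>` open polyline, stroke `#0000ff` → score (S545, F1790). Machine vertices: (74.901,168.304) → (13.655,101.424) → (50.645,112.234). Open path.

; Generated by LaserGRBL
G21
G90
G00 X83.273 Y148.659
M4 S545
G01 X124.195 Y148.659 F1790
G01 X124.195 Y138.374
G01 X83.273 Y138.374
G01 X83.273 Y148.659
G00 X149.168 Y26.932
M4 S545
G01 X145.833 Y34.982 F1790
G01 X137.783 Y38.317
G01 X129.733 Y34.982
G01 X126.398 Y26.932
G01 X129.733 Y18.882
G01 X137.783 Y15.547
G01 X145.833 Y18.882
G01 X149.168 Y26.932
G00 X74.901 Y168.304
M4 S545
G01 X13.655 Y101.424 F1790
G01 X50.645 Y112.234
M5
G00 X0.000 Y0.000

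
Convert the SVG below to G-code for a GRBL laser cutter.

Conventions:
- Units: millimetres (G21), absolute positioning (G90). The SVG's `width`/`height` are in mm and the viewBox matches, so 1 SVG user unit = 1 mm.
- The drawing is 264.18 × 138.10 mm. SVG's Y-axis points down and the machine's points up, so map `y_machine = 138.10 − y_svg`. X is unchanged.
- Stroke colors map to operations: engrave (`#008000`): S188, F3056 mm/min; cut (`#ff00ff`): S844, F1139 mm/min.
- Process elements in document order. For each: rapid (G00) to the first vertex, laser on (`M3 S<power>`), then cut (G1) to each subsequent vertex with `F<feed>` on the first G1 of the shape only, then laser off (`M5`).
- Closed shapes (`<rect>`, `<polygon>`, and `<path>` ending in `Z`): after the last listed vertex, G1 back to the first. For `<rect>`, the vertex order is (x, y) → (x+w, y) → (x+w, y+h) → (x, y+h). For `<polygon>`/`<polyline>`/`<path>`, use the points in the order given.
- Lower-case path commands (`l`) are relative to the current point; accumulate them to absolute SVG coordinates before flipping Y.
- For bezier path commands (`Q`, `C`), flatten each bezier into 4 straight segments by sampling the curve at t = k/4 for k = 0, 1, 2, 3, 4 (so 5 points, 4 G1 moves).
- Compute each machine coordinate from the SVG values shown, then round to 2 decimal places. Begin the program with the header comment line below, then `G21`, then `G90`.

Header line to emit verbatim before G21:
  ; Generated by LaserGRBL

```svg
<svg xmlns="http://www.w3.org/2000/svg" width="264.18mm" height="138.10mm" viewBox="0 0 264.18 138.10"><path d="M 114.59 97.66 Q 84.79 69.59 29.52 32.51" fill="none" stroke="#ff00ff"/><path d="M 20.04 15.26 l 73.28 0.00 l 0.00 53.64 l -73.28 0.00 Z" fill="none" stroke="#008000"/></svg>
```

1 u = 1 mm; y_m = 138.10 − y.

[1] `<path>` quadratic bezier, #ff00ff→cut S844 F1139: (114.59,40.44) → (98.10,55.04) → (78.42,70.76) → (55.56,87.61) → (29.52,105.59)

[2] `<path>` rectangle, #008000→engrave S188 F3056: (20.04,122.84) → (93.32,122.84) → (93.32,69.20) → (20.04,69.20) → (20.04,122.84) (closed)

; Generated by LaserGRBL
G21
G90
G00 X114.59 Y40.44
M3 S844
G1 X98.10 Y55.04 F1139
G1 X78.42 Y70.76
G1 X55.56 Y87.61
G1 X29.52 Y105.59
M5
G00 X20.04 Y122.84
M3 S188
G1 X93.32 Y122.84 F3056
G1 X93.32 Y69.20
G1 X20.04 Y69.20
G1 X20.04 Y122.84
M5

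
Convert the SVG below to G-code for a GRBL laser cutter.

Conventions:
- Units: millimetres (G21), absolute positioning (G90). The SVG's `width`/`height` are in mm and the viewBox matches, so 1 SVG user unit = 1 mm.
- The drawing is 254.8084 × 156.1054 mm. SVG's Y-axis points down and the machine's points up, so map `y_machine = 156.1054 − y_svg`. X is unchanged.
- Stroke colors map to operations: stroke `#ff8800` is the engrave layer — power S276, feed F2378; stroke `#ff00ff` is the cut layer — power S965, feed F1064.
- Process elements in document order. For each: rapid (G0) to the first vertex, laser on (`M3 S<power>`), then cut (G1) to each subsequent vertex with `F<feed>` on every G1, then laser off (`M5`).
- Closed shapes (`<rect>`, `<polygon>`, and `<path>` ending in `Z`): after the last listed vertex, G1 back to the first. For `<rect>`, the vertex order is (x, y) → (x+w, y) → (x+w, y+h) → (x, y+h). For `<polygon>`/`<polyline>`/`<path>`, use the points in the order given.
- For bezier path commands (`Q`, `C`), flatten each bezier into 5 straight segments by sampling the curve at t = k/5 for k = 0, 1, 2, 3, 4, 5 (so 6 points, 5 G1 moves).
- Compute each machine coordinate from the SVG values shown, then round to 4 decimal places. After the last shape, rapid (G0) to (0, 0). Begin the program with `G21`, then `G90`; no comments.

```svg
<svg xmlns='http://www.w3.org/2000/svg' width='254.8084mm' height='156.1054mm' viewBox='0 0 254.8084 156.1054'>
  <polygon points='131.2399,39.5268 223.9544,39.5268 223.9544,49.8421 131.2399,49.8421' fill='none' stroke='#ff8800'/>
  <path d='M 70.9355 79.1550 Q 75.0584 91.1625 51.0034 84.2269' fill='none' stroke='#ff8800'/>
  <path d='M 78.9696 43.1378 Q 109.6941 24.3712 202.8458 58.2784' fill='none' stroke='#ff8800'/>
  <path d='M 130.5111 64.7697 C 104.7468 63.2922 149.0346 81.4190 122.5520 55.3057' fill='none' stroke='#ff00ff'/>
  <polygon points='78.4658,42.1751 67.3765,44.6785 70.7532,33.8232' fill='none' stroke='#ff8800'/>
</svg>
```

viewBox `0 0 254.8084 156.1054` with mm width/height → 1 unit = 1 mm. Flip: y_m = 156.1054 − y_svg.

**Shape 1** — `<polygon>` rectangle, stroke `#ff8800` → engrave (S276, F2378). Machine vertices: (131.2399,116.5786) → (223.9544,116.5786) → (223.9544,106.2633) → (131.2399,106.2633) → (131.2399,116.5786). Closed: final G1 returns to the first vertex.

**Shape 2** — `<path>` quadratic bezier, stroke `#ff8800` → engrave (S276, F2378). Control points (SVG): P0=(70.9355,79.1550), P1=(75.0584,91.1625), P2=(51.0034,84.2269); sampled at t=k/5. Machine vertices: (70.9355,76.9504) → (71.4575,72.9051) → (69.7254,70.3753) → (65.7389,69.3609) → (59.4983,69.8620) → (51.0034,71.8785). Open path.

**Shape 3** — `<path>` quadratic bezier, stroke `#ff8800` → engrave (S276, F2378). Control points (SVG): P0=(78.9696,43.1378), P1=(109.6941,24.3712), P2=(202.8458,58.2784); sampled at t=k/5. Machine vertices: (78.9696,112.9676) → (93.7565,118.3673) → (113.5376,119.5531) → (138.3128,116.5250) → (168.0822,109.2829) → (202.8458,97.8270). Open path.

**Shape 4** — `<path>` cubic bezier, stroke `#ff00ff` → cut (S965, F1064). Control points (SVG): P0=(130.5111,64.7697), P1=(104.7468,63.2922), P2=(149.0346,81.4190), P3=(122.5520,55.3057); sampled at t=k/5. Machine vertices: (130.5111,91.3357) → (122.3322,90.3804) → (124.2063,87.7847) → (129.3740,86.6129) → (131.0757,89.9298) → (122.5520,100.7997). Open path.

**Shape 5** — `<polygon>` regular polygon, stroke `#ff8800` → engrave (S276, F2378). Machine vertices: (78.4658,113.9303) → (67.3765,111.4269) → (70.7532,122.2822) → (78.4658,113.9303). Closed: final G1 returns to the first vertex.

G21
G90
G0 X131.2399 Y116.5786
M3 S276
G1 X223.9544 Y116.5786 F2378
G1 X223.9544 Y106.2633 F2378
G1 X131.2399 Y106.2633 F2378
G1 X131.2399 Y116.5786 F2378
M5
G0 X70.9355 Y76.9504
M3 S276
G1 X71.4575 Y72.9051 F2378
G1 X69.7254 Y70.3753 F2378
G1 X65.7389 Y69.3609 F2378
G1 X59.4983 Y69.8620 F2378
G1 X51.0034 Y71.8785 F2378
M5
G0 X78.9696 Y112.9676
M3 S276
G1 X93.7565 Y118.3673 F2378
G1 X113.5376 Y119.5531 F2378
G1 X138.3128 Y116.5250 F2378
G1 X168.0822 Y109.2829 F2378
G1 X202.8458 Y97.8270 F2378
M5
G0 X130.5111 Y91.3357
M3 S965
G1 X122.3322 Y90.3804 F1064
G1 X124.2063 Y87.7847 F1064
G1 X129.3740 Y86.6129 F1064
G1 X131.0757 Y89.9298 F1064
G1 X122.5520 Y100.7997 F1064
M5
G0 X78.4658 Y113.9303
M3 S276
G1 X67.3765 Y111.4269 F2378
G1 X70.7532 Y122.2822 F2378
G1 X78.4658 Y113.9303 F2378
M5
G0 X0.0000 Y0.0000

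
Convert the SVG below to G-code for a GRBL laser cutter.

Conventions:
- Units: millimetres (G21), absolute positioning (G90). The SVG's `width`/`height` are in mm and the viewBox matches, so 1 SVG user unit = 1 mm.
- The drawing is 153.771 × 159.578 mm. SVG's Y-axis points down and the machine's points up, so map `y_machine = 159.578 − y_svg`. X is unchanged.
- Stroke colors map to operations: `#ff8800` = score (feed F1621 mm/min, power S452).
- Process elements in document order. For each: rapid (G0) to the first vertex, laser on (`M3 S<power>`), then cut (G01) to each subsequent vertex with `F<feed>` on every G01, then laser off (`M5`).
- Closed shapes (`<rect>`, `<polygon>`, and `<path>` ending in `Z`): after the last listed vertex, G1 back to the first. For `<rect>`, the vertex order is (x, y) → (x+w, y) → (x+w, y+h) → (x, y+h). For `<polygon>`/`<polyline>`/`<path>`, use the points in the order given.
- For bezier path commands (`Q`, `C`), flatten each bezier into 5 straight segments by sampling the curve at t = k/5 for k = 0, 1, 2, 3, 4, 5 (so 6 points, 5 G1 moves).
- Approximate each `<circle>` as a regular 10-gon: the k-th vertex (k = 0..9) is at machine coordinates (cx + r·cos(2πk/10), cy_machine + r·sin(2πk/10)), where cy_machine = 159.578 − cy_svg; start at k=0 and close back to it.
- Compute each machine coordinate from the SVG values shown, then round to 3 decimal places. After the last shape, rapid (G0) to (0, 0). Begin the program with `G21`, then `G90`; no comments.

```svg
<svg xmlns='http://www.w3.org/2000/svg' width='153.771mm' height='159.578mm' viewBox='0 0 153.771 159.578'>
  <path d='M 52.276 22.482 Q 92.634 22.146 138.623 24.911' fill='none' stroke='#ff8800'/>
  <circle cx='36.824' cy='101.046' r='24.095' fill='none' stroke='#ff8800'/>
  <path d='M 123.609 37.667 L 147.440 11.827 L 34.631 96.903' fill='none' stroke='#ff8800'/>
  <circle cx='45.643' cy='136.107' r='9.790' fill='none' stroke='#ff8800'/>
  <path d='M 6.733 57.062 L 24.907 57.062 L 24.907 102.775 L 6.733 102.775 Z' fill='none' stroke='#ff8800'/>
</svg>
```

G21
G90
G0 X52.276 Y137.096
M3 S452
G01 X68.644 Y137.106 F1621
G01 X85.463 Y136.869 F1621
G01 X102.733 Y136.383 F1621
G01 X120.453 Y135.649 F1621
G01 X138.623 Y134.667 F1621
M5
G0 X60.919 Y58.532
M3 S452
G01 X56.317 Y72.695 F1621
G01 X44.270 Y81.448 F1621
G01 X29.378 Y81.448 F1621
G01 X17.331 Y72.695 F1621
G01 X12.729 Y58.532 F1621
G01 X17.331 Y44.369 F1621
G01 X29.378 Y35.616 F1621
G01 X44.270 Y35.616 F1621
G01 X56.317 Y44.369 F1621
G01 X60.919 Y58.532 F1621
M5
G0 X123.609 Y121.911
M3 S452
G01 X147.440 Y147.751 F1621
G01 X34.631 Y62.675 F1621
M5
G0 X55.433 Y23.471
M3 S452
G01 X53.563 Y29.225 F1621
G01 X48.668 Y32.782 F1621
G01 X42.618 Y32.782 F1621
G01 X37.723 Y29.225 F1621
G01 X35.853 Y23.471 F1621
G01 X37.723 Y17.717 F1621
G01 X42.618 Y14.160 F1621
G01 X48.668 Y14.160 F1621
G01 X53.563 Y17.717 F1621
G01 X55.433 Y23.471 F1621
M5
G0 X6.733 Y102.516
M3 S452
G01 X24.907 Y102.516 F1621
G01 X24.907 Y56.803 F1621
G01 X6.733 Y56.803 F1621
G01 X6.733 Y102.516 F1621
M5
G0 X0.000 Y0.000

1 u = 1 mm; y_m = 159.578 − y.

[1] `<path>` quadratic bezier, #ff8800→score S452 F1621: (52.276,137.096) → (68.644,137.106) → (85.463,136.869) → (102.733,136.383) → (120.453,135.649) → (138.623,134.667)

[2] `<circle>` circle, #ff8800→score S452 F1621: (60.919,58.532) → (56.317,72.695) → (44.270,81.448) → (29.378,81.448) → (17.331,72.695) → (12.729,58.532) → (17.331,44.369) → (29.378,35.616) → (44.270,35.616) → (56.317,44.369) → (60.919,58.532) (closed)

[3] `<path>` open polyline, #ff8800→score S452 F1621: (123.609,121.911) → (147.440,147.751) → (34.631,62.675)

[4] `<circle>` circle, #ff8800→score S452 F1621: (55.433,23.471) → (53.563,29.225) → (48.668,32.782) → (42.618,32.782) → (37.723,29.225) → (35.853,23.471) → (37.723,17.717) → (42.618,14.160) → (48.668,14.160) → (53.563,17.717) → (55.433,23.471) (closed)

[5] `<path>` rectangle, #ff8800→score S452 F1621: (6.733,102.516) → (24.907,102.516) → (24.907,56.803) → (6.733,56.803) → (6.733,102.516) (closed)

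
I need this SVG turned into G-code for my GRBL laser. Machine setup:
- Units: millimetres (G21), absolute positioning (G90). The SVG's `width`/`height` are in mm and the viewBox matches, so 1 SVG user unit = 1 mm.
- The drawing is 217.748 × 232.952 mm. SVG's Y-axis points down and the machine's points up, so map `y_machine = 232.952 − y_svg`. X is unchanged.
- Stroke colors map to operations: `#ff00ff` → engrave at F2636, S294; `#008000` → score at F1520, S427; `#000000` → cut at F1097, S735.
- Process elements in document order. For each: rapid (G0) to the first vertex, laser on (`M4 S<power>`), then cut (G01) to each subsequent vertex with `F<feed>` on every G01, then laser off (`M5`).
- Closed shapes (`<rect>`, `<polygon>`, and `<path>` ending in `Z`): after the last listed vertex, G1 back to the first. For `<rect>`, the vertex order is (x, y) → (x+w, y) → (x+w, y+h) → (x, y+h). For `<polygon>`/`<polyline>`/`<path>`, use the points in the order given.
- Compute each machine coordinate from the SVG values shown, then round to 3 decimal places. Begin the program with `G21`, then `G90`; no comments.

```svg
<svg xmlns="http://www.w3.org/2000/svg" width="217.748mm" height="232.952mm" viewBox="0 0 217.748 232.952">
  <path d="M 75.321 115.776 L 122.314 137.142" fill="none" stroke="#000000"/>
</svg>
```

G21
G90
G0 X75.321 Y117.176
M4 S735
G01 X122.314 Y95.810 F1097
M5

1 u = 1 mm; y_m = 232.952 − y.

[1] `<path>` line segment, #000000→cut S735 F1097: (75.321,117.176) → (122.314,95.810)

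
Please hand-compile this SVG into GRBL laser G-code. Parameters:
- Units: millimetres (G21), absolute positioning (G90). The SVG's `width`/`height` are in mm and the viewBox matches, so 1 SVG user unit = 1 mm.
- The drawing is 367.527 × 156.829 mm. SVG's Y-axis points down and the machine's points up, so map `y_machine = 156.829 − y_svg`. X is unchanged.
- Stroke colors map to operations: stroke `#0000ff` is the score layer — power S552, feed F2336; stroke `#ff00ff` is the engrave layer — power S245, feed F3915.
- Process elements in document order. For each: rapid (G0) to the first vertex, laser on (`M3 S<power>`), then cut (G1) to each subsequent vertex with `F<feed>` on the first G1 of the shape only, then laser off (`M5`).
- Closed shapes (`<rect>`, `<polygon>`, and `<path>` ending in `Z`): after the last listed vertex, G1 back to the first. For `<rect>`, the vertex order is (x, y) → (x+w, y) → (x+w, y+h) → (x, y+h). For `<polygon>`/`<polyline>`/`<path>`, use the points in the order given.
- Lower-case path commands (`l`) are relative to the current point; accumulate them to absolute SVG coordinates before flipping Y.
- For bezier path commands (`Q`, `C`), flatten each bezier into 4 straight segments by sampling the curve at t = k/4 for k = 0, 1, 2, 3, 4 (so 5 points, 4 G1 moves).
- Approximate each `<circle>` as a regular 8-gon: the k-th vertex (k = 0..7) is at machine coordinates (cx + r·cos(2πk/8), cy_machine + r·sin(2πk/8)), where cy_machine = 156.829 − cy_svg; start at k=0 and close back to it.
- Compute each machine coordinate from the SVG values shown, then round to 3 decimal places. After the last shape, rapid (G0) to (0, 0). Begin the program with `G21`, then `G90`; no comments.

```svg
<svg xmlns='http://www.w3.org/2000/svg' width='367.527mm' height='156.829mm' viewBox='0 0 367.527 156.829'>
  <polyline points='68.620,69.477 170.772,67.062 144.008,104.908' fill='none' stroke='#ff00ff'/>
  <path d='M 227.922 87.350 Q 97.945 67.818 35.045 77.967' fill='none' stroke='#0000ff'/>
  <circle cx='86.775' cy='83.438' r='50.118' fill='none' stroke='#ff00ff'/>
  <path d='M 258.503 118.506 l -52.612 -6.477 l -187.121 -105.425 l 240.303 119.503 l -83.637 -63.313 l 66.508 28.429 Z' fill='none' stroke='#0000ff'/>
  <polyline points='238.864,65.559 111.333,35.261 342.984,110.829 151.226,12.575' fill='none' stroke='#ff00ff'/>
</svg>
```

Since the viewBox matches the mm dimensions, user units are millimetres directly. The only transform is the Y-flip y_m = 156.829 − y_svg.

Shape 1 is a open polyline drawn with `<polyline>`. Its stroke #ff00ff means engrave at S245, F3915. After flipping Y the toolpath is (68.620,87.352) → (170.772,89.767) → (144.008,51.921).

Shape 2 is a quadratic bezier drawn with `<path>`. Its stroke #0000ff means score at S552, F2336. After flipping Y the toolpath is (227.922,69.479) → (167.126,77.390) → (114.714,81.591) → (70.687,82.081) → (35.045,78.862).

Shape 3 is a circle drawn with `<circle>`. Its stroke #ff00ff means engrave at S245, F3915. After flipping Y the toolpath is (136.893,73.391) → (122.214,108.830) → (86.775,123.509) → (51.336,108.830) → (36.657,73.391) → (51.336,37.952) → (86.775,23.273) → (122.214,37.952) → (136.893,73.391), returning to the start.

Shape 4 is a closed polygon drawn with `<path>`. Its stroke #0000ff means score at S552, F2336. After flipping Y the toolpath is (258.503,38.323) → (205.891,44.800) → (18.770,150.225) → (259.073,30.722) → (175.436,94.035) → (241.944,65.606) → (258.503,38.323), returning to the start.

Shape 5 is a open polyline drawn with `<polyline>`. Its stroke #ff00ff means engrave at S245, F3915. After flipping Y the toolpath is (238.864,91.270) → (111.333,121.568) → (342.984,46.000) → (151.226,144.254).

G21
G90
G0 X68.620 Y87.352
M3 S245
G1 X170.772 Y89.767 F3915
G1 X144.008 Y51.921
M5
G0 X227.922 Y69.479
M3 S552
G1 X167.126 Y77.390 F2336
G1 X114.714 Y81.591
G1 X70.687 Y82.081
G1 X35.045 Y78.862
M5
G0 X136.893 Y73.391
M3 S245
G1 X122.214 Y108.830 F3915
G1 X86.775 Y123.509
G1 X51.336 Y108.830
G1 X36.657 Y73.391
G1 X51.336 Y37.952
G1 X86.775 Y23.273
G1 X122.214 Y37.952
G1 X136.893 Y73.391
M5
G0 X258.503 Y38.323
M3 S552
G1 X205.891 Y44.800 F2336
G1 X18.770 Y150.225
G1 X259.073 Y30.722
G1 X175.436 Y94.035
G1 X241.944 Y65.606
G1 X258.503 Y38.323
M5
G0 X238.864 Y91.270
M3 S245
G1 X111.333 Y121.568 F3915
G1 X342.984 Y46.000
G1 X151.226 Y144.254
M5
G0 X0.000 Y0.000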